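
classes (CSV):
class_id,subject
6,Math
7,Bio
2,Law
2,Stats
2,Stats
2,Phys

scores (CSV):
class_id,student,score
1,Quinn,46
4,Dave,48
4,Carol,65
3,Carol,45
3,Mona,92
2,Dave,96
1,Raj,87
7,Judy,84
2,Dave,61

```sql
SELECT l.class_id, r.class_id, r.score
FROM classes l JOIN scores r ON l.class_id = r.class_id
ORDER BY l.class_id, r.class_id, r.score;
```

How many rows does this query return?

9

INNER JOIN keeps only pairs where the ON condition holds.
Matching on l.class_id = r.class_id.
- class_id=6: no matching r row, dropped.
- class_id=7: 1 matching r row(s), so 1 row(s) emitted.
- class_id=2: 2 matching r row(s), so 2 row(s) emitted.
- class_id=2: 2 matching r row(s), so 2 row(s) emitted.
- class_id=2: 2 matching r row(s), so 2 row(s) emitted.
- class_id=2: 2 matching r row(s), so 2 row(s) emitted.
Total: 9 rows.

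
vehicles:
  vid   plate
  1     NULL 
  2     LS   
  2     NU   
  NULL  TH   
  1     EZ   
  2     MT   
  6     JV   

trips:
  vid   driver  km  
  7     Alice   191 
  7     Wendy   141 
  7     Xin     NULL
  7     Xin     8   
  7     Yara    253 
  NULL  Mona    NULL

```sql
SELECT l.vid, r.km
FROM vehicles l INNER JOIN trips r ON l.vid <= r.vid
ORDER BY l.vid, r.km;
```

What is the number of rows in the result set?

INNER JOIN keeps only pairs where the ON condition holds.
Matching on l.vid <= r.vid. A NULL in a compared column never satisfies the condition.
- l[0] vid=1 → 5 match(es) in r → 5 row(s).
- l[1] vid=2 → 5 match(es) in r → 5 row(s).
- l[2] vid=2 → 5 match(es) in r → 5 row(s).
- l[3] vid=NULL → no match; dropped.
- l[4] vid=1 → 5 match(es) in r → 5 row(s).
- l[5] vid=2 → 5 match(es) in r → 5 row(s).
- l[6] vid=6 → 5 match(es) in r → 5 row(s).
Total: 30 rows.

30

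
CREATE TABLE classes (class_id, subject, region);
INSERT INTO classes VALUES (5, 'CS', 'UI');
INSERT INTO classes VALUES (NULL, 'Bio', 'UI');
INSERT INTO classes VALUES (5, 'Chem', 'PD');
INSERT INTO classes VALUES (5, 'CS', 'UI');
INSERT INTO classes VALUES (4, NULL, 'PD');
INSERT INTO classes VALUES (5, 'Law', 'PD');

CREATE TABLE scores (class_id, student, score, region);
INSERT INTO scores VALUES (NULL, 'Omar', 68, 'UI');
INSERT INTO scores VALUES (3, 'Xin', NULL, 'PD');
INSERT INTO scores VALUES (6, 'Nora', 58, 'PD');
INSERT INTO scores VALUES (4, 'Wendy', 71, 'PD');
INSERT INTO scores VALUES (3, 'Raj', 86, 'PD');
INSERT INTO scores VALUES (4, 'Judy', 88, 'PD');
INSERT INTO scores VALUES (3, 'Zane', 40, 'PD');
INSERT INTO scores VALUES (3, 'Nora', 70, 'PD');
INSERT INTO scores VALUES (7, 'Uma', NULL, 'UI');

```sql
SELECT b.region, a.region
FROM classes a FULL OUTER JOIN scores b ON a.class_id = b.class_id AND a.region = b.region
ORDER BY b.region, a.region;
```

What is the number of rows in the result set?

14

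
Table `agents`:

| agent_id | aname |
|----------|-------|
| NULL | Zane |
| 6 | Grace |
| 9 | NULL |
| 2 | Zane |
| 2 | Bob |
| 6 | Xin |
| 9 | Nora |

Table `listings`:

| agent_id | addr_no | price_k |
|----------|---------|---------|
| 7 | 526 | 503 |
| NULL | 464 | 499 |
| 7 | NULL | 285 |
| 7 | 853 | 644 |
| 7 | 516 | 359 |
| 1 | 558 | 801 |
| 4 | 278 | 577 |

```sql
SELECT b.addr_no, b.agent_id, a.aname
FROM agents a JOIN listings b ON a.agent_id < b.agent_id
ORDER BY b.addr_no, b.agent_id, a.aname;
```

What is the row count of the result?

18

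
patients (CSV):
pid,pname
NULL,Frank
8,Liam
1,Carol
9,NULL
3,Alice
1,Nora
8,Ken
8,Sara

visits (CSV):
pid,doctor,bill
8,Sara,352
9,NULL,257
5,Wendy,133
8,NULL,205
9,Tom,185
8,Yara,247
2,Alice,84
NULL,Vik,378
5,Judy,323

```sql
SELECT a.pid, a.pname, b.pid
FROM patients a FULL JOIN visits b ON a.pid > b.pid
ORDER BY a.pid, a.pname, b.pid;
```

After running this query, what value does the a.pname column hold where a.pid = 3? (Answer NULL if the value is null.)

Alice

FULL OUTER JOIN keeps every row from both sides; unmatched rows get NULL for the other side's columns.
Matching on a.pid > b.pid. A NULL in a compared column never satisfies the condition.
- pid=NULL: no b row matches, row kept with b columns NULL.
- pid=8: 3 matching b row(s), so 3 row(s) emitted.
- pid=1: no b row matches, row kept with b columns NULL.
- pid=9: 6 matching b row(s), so 6 row(s) emitted.
- pid=3: 1 matching b row(s), so 1 row(s) emitted.
- pid=1: no b row matches, row kept with b columns NULL.
- pid=8: 3 matching b row(s), so 3 row(s) emitted.
- pid=8: 3 matching b row(s), so 3 row(s) emitted.
- 3 b row(s) had no a match → kept, a columns NULL.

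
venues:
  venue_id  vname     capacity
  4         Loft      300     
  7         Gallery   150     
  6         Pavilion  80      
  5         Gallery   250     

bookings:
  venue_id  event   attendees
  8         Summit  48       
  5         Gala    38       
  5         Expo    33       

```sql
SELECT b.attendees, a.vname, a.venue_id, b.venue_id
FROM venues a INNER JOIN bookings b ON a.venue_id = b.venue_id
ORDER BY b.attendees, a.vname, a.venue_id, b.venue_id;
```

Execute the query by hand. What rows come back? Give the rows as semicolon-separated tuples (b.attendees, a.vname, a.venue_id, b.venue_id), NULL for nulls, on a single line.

INNER JOIN keeps only pairs where the ON condition holds.
Matching on a.venue_id = b.venue_id.
Matched pairs: 2.

(33, Gallery, 5, 5); (38, Gallery, 5, 5)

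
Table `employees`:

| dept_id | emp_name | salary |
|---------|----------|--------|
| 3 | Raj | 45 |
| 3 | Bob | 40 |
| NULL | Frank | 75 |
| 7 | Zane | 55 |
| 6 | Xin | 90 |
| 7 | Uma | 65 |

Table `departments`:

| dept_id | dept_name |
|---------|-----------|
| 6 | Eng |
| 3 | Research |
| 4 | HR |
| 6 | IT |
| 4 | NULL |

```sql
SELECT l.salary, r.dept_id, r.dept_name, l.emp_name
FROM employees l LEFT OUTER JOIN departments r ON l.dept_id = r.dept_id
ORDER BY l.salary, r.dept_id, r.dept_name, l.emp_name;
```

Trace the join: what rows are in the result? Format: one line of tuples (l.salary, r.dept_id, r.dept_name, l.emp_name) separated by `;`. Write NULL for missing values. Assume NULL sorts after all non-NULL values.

LEFT JOIN keeps every row from `employees`; unmatched rows get NULL for `departments`'s columns.
Matching on l.dept_id = r.dept_id. A NULL in a compared column never satisfies the condition.
Matched pairs: 4; unmatched l rows kept: 3.

(40, 3, Research, Bob); (45, 3, Research, Raj); (55, NULL, NULL, Zane); (65, NULL, NULL, Uma); (75, NULL, NULL, Frank); (90, 6, Eng, Xin); (90, 6, IT, Xin)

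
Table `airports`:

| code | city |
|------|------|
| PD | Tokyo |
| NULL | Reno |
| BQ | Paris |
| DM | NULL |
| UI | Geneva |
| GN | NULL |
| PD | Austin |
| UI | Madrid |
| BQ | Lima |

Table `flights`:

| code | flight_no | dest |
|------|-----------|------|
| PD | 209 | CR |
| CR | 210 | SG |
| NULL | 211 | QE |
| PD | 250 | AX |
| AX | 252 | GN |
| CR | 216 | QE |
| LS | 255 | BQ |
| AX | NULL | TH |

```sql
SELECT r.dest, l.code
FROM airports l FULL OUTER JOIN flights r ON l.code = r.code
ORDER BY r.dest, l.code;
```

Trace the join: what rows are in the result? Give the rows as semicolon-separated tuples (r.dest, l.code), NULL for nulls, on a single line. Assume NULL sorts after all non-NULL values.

FULL OUTER JOIN keeps every row from both sides; unmatched rows get NULL for the other side's columns.
Matching on l.code = r.code. A NULL in a compared column never satisfies the condition.
- l[0] code=PD → 2 match(es) in r → 2 row(s).
- l[1] code=NULL → no match; kept with NULLs on the r side.
- l[2] code=BQ → no match; kept with NULLs on the r side.
- l[3] code=DM → no match; kept with NULLs on the r side.
- l[4] code=UI → no match; kept with NULLs on the r side.
- l[5] code=GN → no match; kept with NULLs on the r side.
- l[6] code=PD → 2 match(es) in r → 2 row(s).
- l[7] code=UI → no match; kept with NULLs on the r side.
- l[8] code=BQ → no match; kept with NULLs on the r side.
- 6 row(s) from r found no l partner → padded with NULL.

(AX, PD); (AX, PD); (BQ, NULL); (CR, PD); (CR, PD); (GN, NULL); (QE, NULL); (QE, NULL); (SG, NULL); (TH, NULL); (NULL, BQ); (NULL, BQ); (NULL, DM); (NULL, GN); (NULL, UI); (NULL, UI); (NULL, NULL)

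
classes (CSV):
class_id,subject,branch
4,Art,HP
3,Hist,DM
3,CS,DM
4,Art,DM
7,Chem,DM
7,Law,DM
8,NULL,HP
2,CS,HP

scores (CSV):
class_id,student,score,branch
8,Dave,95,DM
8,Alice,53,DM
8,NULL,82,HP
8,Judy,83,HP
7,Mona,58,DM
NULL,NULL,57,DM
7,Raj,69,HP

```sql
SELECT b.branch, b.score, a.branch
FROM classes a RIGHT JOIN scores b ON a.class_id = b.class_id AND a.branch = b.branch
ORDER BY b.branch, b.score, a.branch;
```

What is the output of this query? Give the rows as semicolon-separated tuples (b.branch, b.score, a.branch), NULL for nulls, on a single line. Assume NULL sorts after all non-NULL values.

RIGHT JOIN keeps every row from `scores`; unmatched rows get NULL for `classes`'s columns.
Matching on a.class_id = b.class_id AND a.branch = b.branch. A NULL in a compared column never satisfies the condition.
- a (class_id=4, branch=HP) has no partner in b.
- a (class_id=3, branch=DM) has no partner in b.
- a (class_id=3, branch=DM) has no partner in b.
- a (class_id=4, branch=DM) has no partner in b.
- a (class_id=7, branch=DM) pairs with 1 row(s) of b.
- a (class_id=7, branch=DM) pairs with 1 row(s) of b.
- a (class_id=8, branch=HP) pairs with 2 row(s) of b.
- a (class_id=2, branch=HP) has no partner in b.
- 4 b row(s) had no a match → kept, a columns NULL.
After projecting and ordering:
b.branch | b.score | a.branch
DM | 53 | NULL
DM | 57 | NULL
DM | 58 | DM
DM | 58 | DM
DM | 95 | NULL
HP | 69 | NULL
HP | 82 | HP
HP | 83 | HP

(DM, 53, NULL); (DM, 57, NULL); (DM, 58, DM); (DM, 58, DM); (DM, 95, NULL); (HP, 69, NULL); (HP, 82, HP); (HP, 83, HP)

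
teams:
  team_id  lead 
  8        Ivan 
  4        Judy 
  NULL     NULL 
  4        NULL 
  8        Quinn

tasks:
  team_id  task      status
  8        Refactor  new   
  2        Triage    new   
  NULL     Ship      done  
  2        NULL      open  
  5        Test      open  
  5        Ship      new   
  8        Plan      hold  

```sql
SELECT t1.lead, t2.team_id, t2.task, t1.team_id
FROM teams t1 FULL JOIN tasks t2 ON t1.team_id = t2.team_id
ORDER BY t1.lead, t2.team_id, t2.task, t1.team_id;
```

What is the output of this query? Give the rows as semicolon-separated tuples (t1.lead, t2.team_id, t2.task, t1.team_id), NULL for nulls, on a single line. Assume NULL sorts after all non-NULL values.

FULL OUTER JOIN keeps every row from both sides; unmatched rows get NULL for the other side's columns.
Matching on t1.team_id = t2.team_id. A NULL in a compared column never satisfies the condition.
- t1 row (team_id=8): matches 2 t2 row(s) → 2 output row(s).
- t1 row (team_id=4): no match → kept, t2 columns NULL.
- t1 row (team_id=NULL): no match → kept, t2 columns NULL.
- t1 row (team_id=4): no match → kept, t2 columns NULL.
- t1 row (team_id=8): matches 2 t2 row(s) → 2 output row(s).
- 5 t2 row(s) had no t1 match → kept, t1 columns NULL.

(Ivan, 8, Plan, 8); (Ivan, 8, Refactor, 8); (Judy, NULL, NULL, 4); (Quinn, 8, Plan, 8); (Quinn, 8, Refactor, 8); (NULL, 2, Triage, NULL); (NULL, 2, NULL, NULL); (NULL, 5, Ship, NULL); (NULL, 5, Test, NULL); (NULL, NULL, Ship, NULL); (NULL, NULL, NULL, 4); (NULL, NULL, NULL, NULL)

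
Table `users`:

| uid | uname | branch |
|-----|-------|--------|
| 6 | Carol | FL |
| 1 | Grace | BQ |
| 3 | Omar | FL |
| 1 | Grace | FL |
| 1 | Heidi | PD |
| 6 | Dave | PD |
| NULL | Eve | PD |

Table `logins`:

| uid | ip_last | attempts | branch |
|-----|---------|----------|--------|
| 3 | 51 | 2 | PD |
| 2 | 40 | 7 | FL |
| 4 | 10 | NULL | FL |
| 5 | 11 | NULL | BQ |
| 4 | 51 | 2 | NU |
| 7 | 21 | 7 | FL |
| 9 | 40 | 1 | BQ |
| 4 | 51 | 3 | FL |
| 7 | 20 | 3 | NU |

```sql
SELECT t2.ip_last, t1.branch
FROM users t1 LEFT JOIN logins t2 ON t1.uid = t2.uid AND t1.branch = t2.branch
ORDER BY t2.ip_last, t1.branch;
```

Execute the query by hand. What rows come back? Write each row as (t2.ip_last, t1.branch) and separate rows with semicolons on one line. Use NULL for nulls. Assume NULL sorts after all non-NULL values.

LEFT JOIN keeps every row from `users`; unmatched rows get NULL for `logins`'s columns.
Matching on t1.uid = t2.uid AND t1.branch = t2.branch. A NULL in a compared column never satisfies the condition.
Matched pairs: 0; unmatched t1 rows kept: 7.

(NULL, BQ); (NULL, FL); (NULL, FL); (NULL, FL); (NULL, PD); (NULL, PD); (NULL, PD)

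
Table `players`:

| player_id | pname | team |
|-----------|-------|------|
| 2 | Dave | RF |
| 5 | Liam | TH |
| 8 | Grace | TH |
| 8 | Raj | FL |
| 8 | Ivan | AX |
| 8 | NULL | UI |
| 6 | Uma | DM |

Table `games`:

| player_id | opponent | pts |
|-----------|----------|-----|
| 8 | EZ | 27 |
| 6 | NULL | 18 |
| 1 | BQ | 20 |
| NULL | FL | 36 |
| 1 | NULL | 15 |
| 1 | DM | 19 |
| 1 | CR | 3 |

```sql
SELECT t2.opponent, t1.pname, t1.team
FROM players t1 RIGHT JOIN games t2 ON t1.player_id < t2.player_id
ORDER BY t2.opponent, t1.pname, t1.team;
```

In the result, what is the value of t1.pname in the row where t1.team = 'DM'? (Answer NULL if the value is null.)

Uma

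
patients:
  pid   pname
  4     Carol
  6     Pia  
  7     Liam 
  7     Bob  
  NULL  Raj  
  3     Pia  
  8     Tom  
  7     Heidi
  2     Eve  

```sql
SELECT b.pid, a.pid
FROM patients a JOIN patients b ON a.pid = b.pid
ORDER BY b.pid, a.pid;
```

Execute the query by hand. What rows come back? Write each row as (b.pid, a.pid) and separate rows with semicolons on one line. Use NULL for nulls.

(2, 2); (3, 3); (4, 4); (6, 6); (7, 7); (7, 7); (7, 7); (7, 7); (7, 7); (7, 7); (7, 7); (7, 7); (7, 7); (8, 8)

INNER JOIN keeps only pairs where the ON condition holds.
Matching on a.pid = b.pid. A NULL in a compared column never satisfies the condition.
Matched pairs: 14.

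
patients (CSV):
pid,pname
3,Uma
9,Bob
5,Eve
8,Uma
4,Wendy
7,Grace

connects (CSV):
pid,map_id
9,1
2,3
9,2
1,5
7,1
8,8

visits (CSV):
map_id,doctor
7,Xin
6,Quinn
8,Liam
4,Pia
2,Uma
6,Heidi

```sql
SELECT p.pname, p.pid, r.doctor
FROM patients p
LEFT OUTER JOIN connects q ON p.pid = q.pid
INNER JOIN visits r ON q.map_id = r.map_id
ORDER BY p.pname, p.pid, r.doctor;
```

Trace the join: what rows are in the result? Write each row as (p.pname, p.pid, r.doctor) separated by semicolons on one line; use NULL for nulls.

(Bob, 9, Uma); (Uma, 8, Liam)

Step 1 — p LEFT JOIN q on pid → 7 row(s).
Then INNER JOIN `visits r` on map_id: keep only rows whose q.map_id appears in r.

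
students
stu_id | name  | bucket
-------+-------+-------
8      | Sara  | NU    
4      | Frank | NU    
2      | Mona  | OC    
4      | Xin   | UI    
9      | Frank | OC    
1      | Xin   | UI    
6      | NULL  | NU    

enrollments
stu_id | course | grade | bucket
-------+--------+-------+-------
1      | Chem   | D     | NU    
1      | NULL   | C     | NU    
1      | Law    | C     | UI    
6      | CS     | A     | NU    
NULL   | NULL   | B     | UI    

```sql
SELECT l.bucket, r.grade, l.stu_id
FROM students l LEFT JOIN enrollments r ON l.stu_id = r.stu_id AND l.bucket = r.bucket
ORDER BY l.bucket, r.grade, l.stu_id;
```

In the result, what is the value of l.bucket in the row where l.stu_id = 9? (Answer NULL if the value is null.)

LEFT JOIN keeps every row from `students`; unmatched rows get NULL for `enrollments`'s columns.
Matching on l.stu_id = r.stu_id AND l.bucket = r.bucket. A NULL in a compared column never satisfies the condition.
- stu_id=8, bucket=NU: no r row matches, row kept with r columns NULL.
- stu_id=4, bucket=NU: no r row matches, row kept with r columns NULL.
- stu_id=2, bucket=OC: no r row matches, row kept with r columns NULL.
- stu_id=4, bucket=UI: no r row matches, row kept with r columns NULL.
- stu_id=9, bucket=OC: no r row matches, row kept with r columns NULL.
- stu_id=1, bucket=UI: 1 matching r row(s), so 1 row(s) emitted.
- stu_id=6, bucket=NU: 1 matching r row(s), so 1 row(s) emitted.

OC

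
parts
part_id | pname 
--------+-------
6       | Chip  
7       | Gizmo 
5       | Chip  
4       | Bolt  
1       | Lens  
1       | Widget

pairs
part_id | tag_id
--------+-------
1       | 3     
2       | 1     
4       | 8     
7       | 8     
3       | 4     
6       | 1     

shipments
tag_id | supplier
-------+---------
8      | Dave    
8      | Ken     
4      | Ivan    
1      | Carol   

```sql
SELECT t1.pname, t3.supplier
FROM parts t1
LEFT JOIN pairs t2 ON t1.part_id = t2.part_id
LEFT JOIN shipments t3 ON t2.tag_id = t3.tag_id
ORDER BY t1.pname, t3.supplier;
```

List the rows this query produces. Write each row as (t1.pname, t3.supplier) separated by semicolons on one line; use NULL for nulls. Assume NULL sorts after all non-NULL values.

(Bolt, Dave); (Bolt, Ken); (Chip, Carol); (Chip, NULL); (Gizmo, Dave); (Gizmo, Ken); (Lens, NULL); (Widget, NULL)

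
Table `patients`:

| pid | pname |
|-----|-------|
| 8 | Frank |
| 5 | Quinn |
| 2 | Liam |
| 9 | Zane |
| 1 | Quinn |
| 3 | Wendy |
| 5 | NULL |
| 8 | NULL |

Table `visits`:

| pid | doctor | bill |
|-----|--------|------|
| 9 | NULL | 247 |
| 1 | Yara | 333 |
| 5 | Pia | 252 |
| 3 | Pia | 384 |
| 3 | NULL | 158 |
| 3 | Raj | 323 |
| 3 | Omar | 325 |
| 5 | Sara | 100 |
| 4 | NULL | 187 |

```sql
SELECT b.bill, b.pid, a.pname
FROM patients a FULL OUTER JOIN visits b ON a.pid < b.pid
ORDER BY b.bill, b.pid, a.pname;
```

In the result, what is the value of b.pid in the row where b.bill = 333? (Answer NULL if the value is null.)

FULL OUTER JOIN keeps every row from both sides; unmatched rows get NULL for the other side's columns.
Matching on a.pid < b.pid.
Matched pairs: 24; unmatched a rows kept: 1; unmatched b rows kept: 1.

1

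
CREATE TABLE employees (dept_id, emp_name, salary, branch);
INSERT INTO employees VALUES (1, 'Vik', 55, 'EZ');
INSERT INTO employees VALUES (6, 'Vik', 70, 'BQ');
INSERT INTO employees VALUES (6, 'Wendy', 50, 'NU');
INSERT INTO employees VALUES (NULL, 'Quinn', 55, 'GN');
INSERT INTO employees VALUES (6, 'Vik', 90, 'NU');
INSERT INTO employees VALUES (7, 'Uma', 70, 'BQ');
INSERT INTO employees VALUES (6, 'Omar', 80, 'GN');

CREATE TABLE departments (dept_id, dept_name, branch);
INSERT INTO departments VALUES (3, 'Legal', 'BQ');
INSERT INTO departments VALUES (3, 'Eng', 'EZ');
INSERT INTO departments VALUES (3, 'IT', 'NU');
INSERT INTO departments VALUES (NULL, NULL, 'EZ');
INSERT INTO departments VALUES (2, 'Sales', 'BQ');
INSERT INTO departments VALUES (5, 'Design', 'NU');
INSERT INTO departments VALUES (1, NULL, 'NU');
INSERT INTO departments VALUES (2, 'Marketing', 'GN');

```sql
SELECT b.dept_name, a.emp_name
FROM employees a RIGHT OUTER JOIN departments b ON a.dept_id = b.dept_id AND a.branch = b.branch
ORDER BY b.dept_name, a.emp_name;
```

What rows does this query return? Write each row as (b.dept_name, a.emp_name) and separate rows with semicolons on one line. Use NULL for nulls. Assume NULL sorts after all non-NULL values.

RIGHT JOIN keeps every row from `departments`; unmatched rows get NULL for `employees`'s columns.
Matching on a.dept_id = b.dept_id AND a.branch = b.branch. A NULL in a compared column never satisfies the condition.
- dept_id=1, branch=EZ: no matching b row.
- dept_id=6, branch=BQ: no matching b row.
- dept_id=6, branch=NU: no matching b row.
- dept_id=NULL, branch=GN: no matching b row.
- dept_id=6, branch=NU: no matching b row.
- dept_id=7, branch=BQ: no matching b row.
- dept_id=6, branch=GN: no matching b row.
- 8 b row(s) had no a match → kept, a columns NULL.
After projecting and ordering:
b.dept_name | a.emp_name
Design | NULL
Eng | NULL
IT | NULL
Legal | NULL
Marketing | NULL
Sales | NULL
NULL | NULL
NULL | NULL

(Design, NULL); (Eng, NULL); (IT, NULL); (Legal, NULL); (Marketing, NULL); (Sales, NULL); (NULL, NULL); (NULL, NULL)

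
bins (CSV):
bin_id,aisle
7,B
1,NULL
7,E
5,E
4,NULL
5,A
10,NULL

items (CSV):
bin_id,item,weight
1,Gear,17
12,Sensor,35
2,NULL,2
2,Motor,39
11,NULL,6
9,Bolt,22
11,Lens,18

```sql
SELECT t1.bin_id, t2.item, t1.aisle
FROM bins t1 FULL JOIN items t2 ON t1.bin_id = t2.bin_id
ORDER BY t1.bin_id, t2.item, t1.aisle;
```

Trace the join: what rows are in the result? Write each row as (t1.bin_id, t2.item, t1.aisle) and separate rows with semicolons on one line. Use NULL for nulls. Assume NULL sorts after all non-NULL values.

(1, Gear, NULL); (4, NULL, NULL); (5, NULL, A); (5, NULL, E); (7, NULL, B); (7, NULL, E); (10, NULL, NULL); (NULL, Bolt, NULL); (NULL, Lens, NULL); (NULL, Motor, NULL); (NULL, Sensor, NULL); (NULL, NULL, NULL); (NULL, NULL, NULL)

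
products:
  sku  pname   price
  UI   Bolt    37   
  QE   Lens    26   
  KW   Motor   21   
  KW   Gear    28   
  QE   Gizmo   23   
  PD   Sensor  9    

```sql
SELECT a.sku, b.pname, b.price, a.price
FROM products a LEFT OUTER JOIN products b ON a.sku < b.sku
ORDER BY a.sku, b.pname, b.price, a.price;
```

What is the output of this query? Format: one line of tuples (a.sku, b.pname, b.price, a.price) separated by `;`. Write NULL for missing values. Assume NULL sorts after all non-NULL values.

LEFT JOIN keeps every row from `products a`; unmatched rows get NULL for `products b`'s columns.
Matching on a.sku < b.sku.
- a[0] sku=UI → no match; kept with NULLs on the b side.
- a[1] sku=QE → 1 match(es) in b → 1 row(s).
- a[2] sku=KW → 4 match(es) in b → 4 row(s).
- a[3] sku=KW → 4 match(es) in b → 4 row(s).
- a[4] sku=QE → 1 match(es) in b → 1 row(s).
- a[5] sku=PD → 3 match(es) in b → 3 row(s).

(KW, Bolt, 37, 21); (KW, Bolt, 37, 28); (KW, Gizmo, 23, 21); (KW, Gizmo, 23, 28); (KW, Lens, 26, 21); (KW, Lens, 26, 28); (KW, Sensor, 9, 21); (KW, Sensor, 9, 28); (PD, Bolt, 37, 9); (PD, Gizmo, 23, 9); (PD, Lens, 26, 9); (QE, Bolt, 37, 23); (QE, Bolt, 37, 26); (UI, NULL, NULL, 37)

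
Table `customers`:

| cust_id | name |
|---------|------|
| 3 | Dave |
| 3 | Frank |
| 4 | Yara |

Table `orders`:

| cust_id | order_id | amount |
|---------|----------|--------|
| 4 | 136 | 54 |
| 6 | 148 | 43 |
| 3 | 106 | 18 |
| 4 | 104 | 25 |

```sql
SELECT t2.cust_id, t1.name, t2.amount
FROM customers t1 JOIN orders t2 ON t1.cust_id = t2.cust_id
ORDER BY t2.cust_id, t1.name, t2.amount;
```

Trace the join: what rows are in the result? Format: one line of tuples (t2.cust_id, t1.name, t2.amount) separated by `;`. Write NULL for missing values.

INNER JOIN keeps only pairs where the ON condition holds.
Matching on t1.cust_id = t2.cust_id.
Matched pairs: 4.

(3, Dave, 18); (3, Frank, 18); (4, Yara, 25); (4, Yara, 54)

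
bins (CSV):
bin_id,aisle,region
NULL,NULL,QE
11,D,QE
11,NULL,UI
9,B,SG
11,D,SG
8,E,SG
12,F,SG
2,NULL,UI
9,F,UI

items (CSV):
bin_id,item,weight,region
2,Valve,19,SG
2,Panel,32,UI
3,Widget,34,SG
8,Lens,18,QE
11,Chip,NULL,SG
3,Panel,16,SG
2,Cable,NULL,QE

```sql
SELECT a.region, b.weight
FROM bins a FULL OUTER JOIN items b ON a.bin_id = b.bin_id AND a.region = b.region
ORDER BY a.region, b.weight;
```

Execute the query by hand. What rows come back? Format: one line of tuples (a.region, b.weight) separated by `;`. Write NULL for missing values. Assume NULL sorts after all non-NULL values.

FULL OUTER JOIN keeps every row from both sides; unmatched rows get NULL for the other side's columns.
Matching on a.bin_id = b.bin_id AND a.region = b.region. A NULL in a compared column never satisfies the condition.
Matched pairs: 2; unmatched a rows kept: 7; unmatched b rows kept: 5.

(QE, NULL); (QE, NULL); (SG, NULL); (SG, NULL); (SG, NULL); (SG, NULL); (UI, 32); (UI, NULL); (UI, NULL); (NULL, 16); (NULL, 18); (NULL, 19); (NULL, 34); (NULL, NULL)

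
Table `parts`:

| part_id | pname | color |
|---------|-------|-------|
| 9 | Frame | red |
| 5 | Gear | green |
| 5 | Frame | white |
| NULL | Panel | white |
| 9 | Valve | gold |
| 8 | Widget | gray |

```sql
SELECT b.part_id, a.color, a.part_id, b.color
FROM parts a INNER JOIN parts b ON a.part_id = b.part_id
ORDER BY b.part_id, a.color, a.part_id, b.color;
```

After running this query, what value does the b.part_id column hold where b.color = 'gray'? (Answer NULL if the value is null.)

8

INNER JOIN keeps only pairs where the ON condition holds.
Matching on a.part_id = b.part_id. A NULL in a compared column never satisfies the condition.
- a (part_id=9) pairs with 2 row(s) of b.
- a (part_id=5) pairs with 2 row(s) of b.
- a (part_id=5) pairs with 2 row(s) of b.
- a (part_id=NULL) has no partner → excluded.
- a (part_id=9) pairs with 2 row(s) of b.
- a (part_id=8) pairs with 1 row(s) of b.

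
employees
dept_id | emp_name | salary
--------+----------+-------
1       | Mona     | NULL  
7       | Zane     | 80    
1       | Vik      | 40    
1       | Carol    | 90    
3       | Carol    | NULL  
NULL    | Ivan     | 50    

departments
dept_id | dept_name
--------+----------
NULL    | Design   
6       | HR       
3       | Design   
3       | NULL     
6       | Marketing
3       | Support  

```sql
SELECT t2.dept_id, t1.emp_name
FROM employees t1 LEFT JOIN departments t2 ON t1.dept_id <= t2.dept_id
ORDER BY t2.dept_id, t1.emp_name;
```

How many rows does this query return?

22

LEFT JOIN keeps every row from `employees`; unmatched rows get NULL for `departments`'s columns.
Matching on t1.dept_id <= t2.dept_id. A NULL in a compared column never satisfies the condition.
- t1 row (dept_id=1): matches 5 t2 row(s) → 5 output row(s).
- t1 row (dept_id=7): no match → kept, t2 columns NULL.
- t1 row (dept_id=1): matches 5 t2 row(s) → 5 output row(s).
- t1 row (dept_id=1): matches 5 t2 row(s) → 5 output row(s).
- t1 row (dept_id=3): matches 5 t2 row(s) → 5 output row(s).
- t1 row (dept_id=NULL): no match → kept, t2 columns NULL.
Total: 20 matched + 2 padded = 22 rows.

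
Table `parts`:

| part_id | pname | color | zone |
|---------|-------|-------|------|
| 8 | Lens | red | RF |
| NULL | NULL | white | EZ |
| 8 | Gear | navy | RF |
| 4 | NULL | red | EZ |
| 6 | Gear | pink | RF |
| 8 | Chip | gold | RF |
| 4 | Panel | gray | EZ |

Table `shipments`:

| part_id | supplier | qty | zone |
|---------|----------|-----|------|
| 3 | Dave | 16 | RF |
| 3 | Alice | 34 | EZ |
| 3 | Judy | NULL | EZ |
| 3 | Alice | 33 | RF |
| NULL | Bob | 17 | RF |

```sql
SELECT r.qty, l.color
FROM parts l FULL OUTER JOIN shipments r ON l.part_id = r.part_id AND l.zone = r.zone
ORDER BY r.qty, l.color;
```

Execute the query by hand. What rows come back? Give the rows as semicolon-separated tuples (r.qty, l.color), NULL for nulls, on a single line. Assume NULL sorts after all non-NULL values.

(16, NULL); (17, NULL); (33, NULL); (34, NULL); (NULL, gold); (NULL, gray); (NULL, navy); (NULL, pink); (NULL, red); (NULL, red); (NULL, white); (NULL, NULL)

FULL OUTER JOIN keeps every row from both sides; unmatched rows get NULL for the other side's columns.
Matching on l.part_id = r.part_id AND l.zone = r.zone. A NULL in a compared column never satisfies the condition.
Matched pairs: 0; unmatched l rows kept: 7; unmatched r rows kept: 5.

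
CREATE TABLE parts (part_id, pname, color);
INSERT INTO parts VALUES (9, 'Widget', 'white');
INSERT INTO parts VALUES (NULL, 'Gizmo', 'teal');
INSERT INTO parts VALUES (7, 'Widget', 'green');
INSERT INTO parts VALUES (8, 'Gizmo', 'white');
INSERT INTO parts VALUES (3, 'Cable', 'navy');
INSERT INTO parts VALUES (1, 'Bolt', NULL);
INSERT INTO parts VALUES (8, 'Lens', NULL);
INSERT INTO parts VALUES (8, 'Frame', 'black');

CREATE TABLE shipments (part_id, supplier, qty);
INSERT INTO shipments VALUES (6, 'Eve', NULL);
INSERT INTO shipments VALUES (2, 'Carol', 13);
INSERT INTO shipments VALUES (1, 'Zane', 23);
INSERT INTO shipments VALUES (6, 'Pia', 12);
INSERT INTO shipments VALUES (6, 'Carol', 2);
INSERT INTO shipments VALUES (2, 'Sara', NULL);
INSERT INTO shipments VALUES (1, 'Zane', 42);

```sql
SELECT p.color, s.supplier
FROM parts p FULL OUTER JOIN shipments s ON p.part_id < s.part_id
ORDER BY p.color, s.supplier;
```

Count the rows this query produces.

16

FULL OUTER JOIN keeps every row from both sides; unmatched rows get NULL for the other side's columns.
Matching on p.part_id < s.part_id. A NULL in a compared column never satisfies the condition.
- p row (part_id=9): no match → kept, s columns NULL.
- p row (part_id=NULL): no match → kept, s columns NULL.
- p row (part_id=7): no match → kept, s columns NULL.
- p row (part_id=8): no match → kept, s columns NULL.
- p row (part_id=3): matches 3 s row(s) → 3 output row(s).
- p row (part_id=1): matches 5 s row(s) → 5 output row(s).
- p row (part_id=8): no match → kept, s columns NULL.
- p row (part_id=8): no match → kept, s columns NULL.
- 2 row(s) from s found no p partner → padded with NULL.
Total: 8 matched + 8 padded = 16 rows.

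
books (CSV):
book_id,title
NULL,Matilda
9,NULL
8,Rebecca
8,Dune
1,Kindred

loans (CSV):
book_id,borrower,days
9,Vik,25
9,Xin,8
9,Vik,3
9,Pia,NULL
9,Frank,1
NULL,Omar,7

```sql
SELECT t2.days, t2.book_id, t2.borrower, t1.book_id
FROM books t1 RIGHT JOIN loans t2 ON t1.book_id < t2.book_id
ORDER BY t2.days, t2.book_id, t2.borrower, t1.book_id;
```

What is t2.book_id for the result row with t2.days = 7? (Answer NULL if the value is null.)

NULL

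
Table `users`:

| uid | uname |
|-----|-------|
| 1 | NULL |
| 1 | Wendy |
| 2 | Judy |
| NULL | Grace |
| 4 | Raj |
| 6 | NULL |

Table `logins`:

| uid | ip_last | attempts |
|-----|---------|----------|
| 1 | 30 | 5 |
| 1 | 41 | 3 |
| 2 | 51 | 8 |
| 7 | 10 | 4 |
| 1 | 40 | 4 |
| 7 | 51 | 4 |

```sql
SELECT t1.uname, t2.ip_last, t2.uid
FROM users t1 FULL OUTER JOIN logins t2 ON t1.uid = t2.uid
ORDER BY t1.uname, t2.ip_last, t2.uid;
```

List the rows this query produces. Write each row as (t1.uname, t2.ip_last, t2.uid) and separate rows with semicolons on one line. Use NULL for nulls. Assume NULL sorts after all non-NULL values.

FULL OUTER JOIN keeps every row from both sides; unmatched rows get NULL for the other side's columns.
Matching on t1.uid = t2.uid. A NULL in a compared column never satisfies the condition.
Matched pairs: 7; unmatched t1 rows kept: 3; unmatched t2 rows kept: 2.

(Grace, NULL, NULL); (Judy, 51, 2); (Raj, NULL, NULL); (Wendy, 30, 1); (Wendy, 40, 1); (Wendy, 41, 1); (NULL, 10, 7); (NULL, 30, 1); (NULL, 40, 1); (NULL, 41, 1); (NULL, 51, 7); (NULL, NULL, NULL)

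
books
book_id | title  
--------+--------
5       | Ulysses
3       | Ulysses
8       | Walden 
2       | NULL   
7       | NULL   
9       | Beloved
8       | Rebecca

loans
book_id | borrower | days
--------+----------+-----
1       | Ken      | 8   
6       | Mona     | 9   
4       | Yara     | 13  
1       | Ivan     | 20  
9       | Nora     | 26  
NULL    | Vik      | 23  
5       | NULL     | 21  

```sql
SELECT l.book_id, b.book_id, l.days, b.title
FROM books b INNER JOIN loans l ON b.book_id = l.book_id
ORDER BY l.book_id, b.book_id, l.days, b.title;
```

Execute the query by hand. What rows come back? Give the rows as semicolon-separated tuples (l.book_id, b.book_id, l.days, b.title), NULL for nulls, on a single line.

(5, 5, 21, Ulysses); (9, 9, 26, Beloved)

INNER JOIN keeps only pairs where the ON condition holds.
Matching on b.book_id = l.book_id. A NULL in a compared column never satisfies the condition.
Matched pairs: 2.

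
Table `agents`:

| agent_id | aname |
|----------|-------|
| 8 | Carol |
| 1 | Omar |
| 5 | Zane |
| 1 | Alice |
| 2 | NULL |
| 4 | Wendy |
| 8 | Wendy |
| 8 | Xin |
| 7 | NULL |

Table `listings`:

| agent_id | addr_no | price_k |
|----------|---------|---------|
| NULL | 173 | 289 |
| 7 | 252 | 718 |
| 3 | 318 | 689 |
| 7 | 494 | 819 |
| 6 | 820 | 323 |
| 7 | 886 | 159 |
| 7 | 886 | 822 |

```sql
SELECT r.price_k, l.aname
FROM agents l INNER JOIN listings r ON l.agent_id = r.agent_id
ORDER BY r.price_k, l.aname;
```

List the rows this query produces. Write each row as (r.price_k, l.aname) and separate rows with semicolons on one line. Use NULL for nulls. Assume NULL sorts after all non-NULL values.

INNER JOIN keeps only pairs where the ON condition holds.
Matching on l.agent_id = r.agent_id. A NULL in a compared column never satisfies the condition.
- l[0] agent_id=8 → no match; dropped.
- l[1] agent_id=1 → no match; dropped.
- l[2] agent_id=5 → no match; dropped.
- l[3] agent_id=1 → no match; dropped.
- l[4] agent_id=2 → no match; dropped.
- l[5] agent_id=4 → no match; dropped.
- l[6] agent_id=8 → no match; dropped.
- l[7] agent_id=8 → no match; dropped.
- l[8] agent_id=7 → 4 match(es) in r → 4 row(s).
After projecting and ordering:
r.price_k | l.aname
159 | NULL
718 | NULL
819 | NULL
822 | NULL

(159, NULL); (718, NULL); (819, NULL); (822, NULL)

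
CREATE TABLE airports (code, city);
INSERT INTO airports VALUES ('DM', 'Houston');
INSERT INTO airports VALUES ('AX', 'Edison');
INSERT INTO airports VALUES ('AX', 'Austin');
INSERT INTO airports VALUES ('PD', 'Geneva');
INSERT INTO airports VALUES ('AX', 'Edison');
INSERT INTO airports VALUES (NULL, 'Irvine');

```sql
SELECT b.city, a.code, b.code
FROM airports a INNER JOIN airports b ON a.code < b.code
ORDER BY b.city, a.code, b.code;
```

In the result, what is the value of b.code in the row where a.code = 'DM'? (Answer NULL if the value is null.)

PD

INNER JOIN keeps only pairs where the ON condition holds.
Matching on a.code < b.code. A NULL in a compared column never satisfies the condition.
- a (code=DM) pairs with 1 row(s) of b.
- a (code=AX) pairs with 2 row(s) of b.
- a (code=AX) pairs with 2 row(s) of b.
- a (code=PD) has no partner → excluded.
- a (code=AX) pairs with 2 row(s) of b.
- a (code=NULL) has no partner → excluded.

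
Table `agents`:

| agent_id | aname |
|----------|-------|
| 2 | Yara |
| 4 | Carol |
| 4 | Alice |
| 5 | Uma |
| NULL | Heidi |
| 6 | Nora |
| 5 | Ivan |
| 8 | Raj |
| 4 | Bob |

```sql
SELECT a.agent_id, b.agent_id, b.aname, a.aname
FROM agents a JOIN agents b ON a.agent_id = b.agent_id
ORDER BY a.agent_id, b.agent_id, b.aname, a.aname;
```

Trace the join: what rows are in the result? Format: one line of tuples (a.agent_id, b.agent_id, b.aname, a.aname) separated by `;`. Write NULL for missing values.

INNER JOIN keeps only pairs where the ON condition holds.
Matching on a.agent_id = b.agent_id. A NULL in a compared column never satisfies the condition.
- a row (agent_id=2): matches 1 b row(s) → 1 output row(s).
- a row (agent_id=4): matches 3 b row(s) → 3 output row(s).
- a row (agent_id=4): matches 3 b row(s) → 3 output row(s).
- a row (agent_id=5): matches 2 b row(s) → 2 output row(s).
- a row (agent_id=NULL): no match → dropped.
- a row (agent_id=6): matches 1 b row(s) → 1 output row(s).
- a row (agent_id=5): matches 2 b row(s) → 2 output row(s).
- a row (agent_id=8): matches 1 b row(s) → 1 output row(s).
- a row (agent_id=4): matches 3 b row(s) → 3 output row(s).

(2, 2, Yara, Yara); (4, 4, Alice, Alice); (4, 4, Alice, Bob); (4, 4, Alice, Carol); (4, 4, Bob, Alice); (4, 4, Bob, Bob); (4, 4, Bob, Carol); (4, 4, Carol, Alice); (4, 4, Carol, Bob); (4, 4, Carol, Carol); (5, 5, Ivan, Ivan); (5, 5, Ivan, Uma); (5, 5, Uma, Ivan); (5, 5, Uma, Uma); (6, 6, Nora, Nora); (8, 8, Raj, Raj)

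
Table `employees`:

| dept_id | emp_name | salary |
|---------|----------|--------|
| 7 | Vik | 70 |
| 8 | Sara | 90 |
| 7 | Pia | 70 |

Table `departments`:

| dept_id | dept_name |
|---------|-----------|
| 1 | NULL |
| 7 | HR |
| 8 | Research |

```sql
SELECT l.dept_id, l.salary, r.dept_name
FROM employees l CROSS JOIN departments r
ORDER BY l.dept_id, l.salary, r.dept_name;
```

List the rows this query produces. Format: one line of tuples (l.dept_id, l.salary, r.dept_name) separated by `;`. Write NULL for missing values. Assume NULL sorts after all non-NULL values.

(7, 70, HR); (7, 70, HR); (7, 70, Research); (7, 70, Research); (7, 70, NULL); (7, 70, NULL); (8, 90, HR); (8, 90, Research); (8, 90, NULL)

CROSS JOIN pairs every row of `employees` with every row of `departments`: 3 × 3 = 9 rows.
After projecting and ordering:
l.dept_id | l.salary | r.dept_name
7 | 70 | HR
7 | 70 | HR
7 | 70 | Research
7 | 70 | Research
7 | 70 | NULL
7 | 70 | NULL
8 | 90 | HR
8 | 90 | Research
8 | 90 | NULL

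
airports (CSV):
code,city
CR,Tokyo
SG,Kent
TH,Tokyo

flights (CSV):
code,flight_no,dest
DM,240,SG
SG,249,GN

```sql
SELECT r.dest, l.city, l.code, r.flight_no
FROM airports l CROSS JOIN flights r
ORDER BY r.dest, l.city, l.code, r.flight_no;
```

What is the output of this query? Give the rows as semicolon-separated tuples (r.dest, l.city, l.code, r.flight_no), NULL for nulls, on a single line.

CROSS JOIN pairs every row of `airports` with every row of `flights`: 3 × 2 = 6 rows.
After projecting and ordering:
r.dest | l.city | l.code | r.flight_no
GN | Kent | SG | 249
GN | Tokyo | CR | 249
GN | Tokyo | TH | 249
SG | Kent | SG | 240
SG | Tokyo | CR | 240
SG | Tokyo | TH | 240

(GN, Kent, SG, 249); (GN, Tokyo, CR, 249); (GN, Tokyo, TH, 249); (SG, Kent, SG, 240); (SG, Tokyo, CR, 240); (SG, Tokyo, TH, 240)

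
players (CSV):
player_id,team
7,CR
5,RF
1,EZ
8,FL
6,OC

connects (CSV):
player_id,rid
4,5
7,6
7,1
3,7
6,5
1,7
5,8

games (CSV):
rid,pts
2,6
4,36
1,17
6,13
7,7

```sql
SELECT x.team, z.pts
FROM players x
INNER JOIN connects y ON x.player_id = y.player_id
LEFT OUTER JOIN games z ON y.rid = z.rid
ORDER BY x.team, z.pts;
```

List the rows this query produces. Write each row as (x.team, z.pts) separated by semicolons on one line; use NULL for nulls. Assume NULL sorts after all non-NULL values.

(CR, 13); (CR, 17); (EZ, 7); (OC, NULL); (RF, NULL)

Step 1 — x INNER JOIN y on player_id → 5 row(s).
Then LEFT JOIN `games z` on rid: each of those 5 rows is kept; rows whose y.rid has no match in z get NULL for z's columns.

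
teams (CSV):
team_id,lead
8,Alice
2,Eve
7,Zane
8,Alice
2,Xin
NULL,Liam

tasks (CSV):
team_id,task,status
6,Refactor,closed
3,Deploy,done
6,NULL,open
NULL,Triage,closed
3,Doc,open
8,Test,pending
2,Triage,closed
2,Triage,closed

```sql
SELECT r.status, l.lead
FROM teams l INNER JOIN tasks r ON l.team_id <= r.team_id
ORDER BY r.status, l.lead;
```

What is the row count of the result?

INNER JOIN keeps only pairs where the ON condition holds.
Matching on l.team_id <= r.team_id. A NULL in a compared column never satisfies the condition.
- l (team_id=8) pairs with 1 row(s) of r.
- l (team_id=2) pairs with 7 row(s) of r.
- l (team_id=7) pairs with 1 row(s) of r.
- l (team_id=8) pairs with 1 row(s) of r.
- l (team_id=2) pairs with 7 row(s) of r.
- l (team_id=NULL) has no partner → excluded.
Total: 17 rows.

17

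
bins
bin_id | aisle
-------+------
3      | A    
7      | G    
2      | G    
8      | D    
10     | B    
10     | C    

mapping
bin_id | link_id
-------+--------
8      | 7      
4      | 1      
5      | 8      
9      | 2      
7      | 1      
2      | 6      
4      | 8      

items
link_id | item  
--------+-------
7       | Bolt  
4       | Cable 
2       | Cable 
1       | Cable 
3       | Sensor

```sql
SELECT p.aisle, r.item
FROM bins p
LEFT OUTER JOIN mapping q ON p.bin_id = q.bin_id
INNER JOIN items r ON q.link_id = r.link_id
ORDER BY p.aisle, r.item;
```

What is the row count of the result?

2

Evaluate left to right. First `bins p LEFT JOIN mapping q` on bin_id: 6 row(s).
Then INNER JOIN `items r` on link_id: keep only rows whose q.link_id appears in r.
Result: 2 row(s).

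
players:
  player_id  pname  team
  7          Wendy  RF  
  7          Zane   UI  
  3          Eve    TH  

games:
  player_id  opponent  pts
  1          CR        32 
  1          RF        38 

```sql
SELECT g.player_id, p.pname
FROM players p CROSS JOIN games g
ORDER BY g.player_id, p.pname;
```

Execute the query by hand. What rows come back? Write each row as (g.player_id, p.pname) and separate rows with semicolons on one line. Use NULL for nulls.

CROSS JOIN pairs every row of `players` with every row of `games`: 3 × 2 = 6 rows.

(1, Eve); (1, Eve); (1, Wendy); (1, Wendy); (1, Zane); (1, Zane)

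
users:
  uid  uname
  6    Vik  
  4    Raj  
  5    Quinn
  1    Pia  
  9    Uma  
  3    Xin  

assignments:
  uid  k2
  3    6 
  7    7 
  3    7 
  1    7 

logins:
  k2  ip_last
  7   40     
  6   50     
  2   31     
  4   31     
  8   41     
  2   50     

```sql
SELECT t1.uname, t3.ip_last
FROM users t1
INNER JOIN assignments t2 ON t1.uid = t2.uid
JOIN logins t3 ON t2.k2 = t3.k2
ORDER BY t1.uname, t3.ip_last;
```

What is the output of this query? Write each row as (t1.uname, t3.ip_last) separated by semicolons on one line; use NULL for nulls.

(Pia, 40); (Xin, 40); (Xin, 50)

Joins associate left-to-right: users INNER JOIN assignments on uid gives 3 intermediate row(s).
Then INNER JOIN `logins t3` on k2: keep only rows whose t2.k2 appears in t3.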